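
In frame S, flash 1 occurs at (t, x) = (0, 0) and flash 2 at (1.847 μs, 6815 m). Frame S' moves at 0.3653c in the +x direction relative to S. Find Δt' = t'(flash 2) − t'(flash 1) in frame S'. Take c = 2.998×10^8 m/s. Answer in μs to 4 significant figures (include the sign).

Δt' ≈ -6.936 μs

γ = 1/√(1 − 0.3653²) = 1.07424
Δt' = γ(Δt − vΔx/c²) = 1.07424 × (1.847 μs − 0.3653×6815 m / (2.998×10^8 m/s))
= 1.07424 × (-6.45693 μs) = -6.936 μs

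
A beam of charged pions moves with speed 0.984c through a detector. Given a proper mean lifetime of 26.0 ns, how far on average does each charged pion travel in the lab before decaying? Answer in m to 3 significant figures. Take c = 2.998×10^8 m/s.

d ≈ 43.0 m

γ = 1/√(1 − 0.984²) = 5.6127
Dilated lifetime: Δt = γτ₀ = 5.6127 × 26.0 ns = 145.93 ns
d = vΔt = 0.984c × 145.93 ns = 2.9500×10^8 m/s × 1.4593×10^-7 s = 43.0 m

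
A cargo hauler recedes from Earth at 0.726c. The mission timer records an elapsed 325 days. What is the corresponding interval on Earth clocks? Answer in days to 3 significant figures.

Δt ≈ 473 days

γ = 1/√(1 − 0.726²) = 1.4541
Time dilation: Δt = γτ₀ = 1.4541 × 325 days = 473 days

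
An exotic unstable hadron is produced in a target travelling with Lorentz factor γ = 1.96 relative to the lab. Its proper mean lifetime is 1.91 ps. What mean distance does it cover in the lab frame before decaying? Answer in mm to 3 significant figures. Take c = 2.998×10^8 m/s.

d ≈ 0.965 mm

β = √(1 − 1/γ²) = √(1 − 1/1.96²) = 0.86005
Dilated lifetime: Δt = γτ₀ = 1.96 × 1.91 ps = 3.7436 ps
d = vΔt = 0.86005c × 3.7436 ps = 2.5784×10^8 m/s × 3.7436×10^-12 s = 0.965 mm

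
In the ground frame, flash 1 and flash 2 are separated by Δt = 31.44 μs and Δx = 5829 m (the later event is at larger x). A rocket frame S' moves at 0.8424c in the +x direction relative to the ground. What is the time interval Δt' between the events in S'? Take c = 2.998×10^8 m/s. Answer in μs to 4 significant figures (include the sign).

γ = 1/√(1 − 0.8424²) = 1.85579
Δt' = γ(Δt − vΔx/c²) = 1.85579 × (31.44 μs − 0.8424×5829 m / (2.998×10^8 m/s))
= 1.85579 × (15.0612 μs) = 27.95 μs

Δt' ≈ 27.95 μs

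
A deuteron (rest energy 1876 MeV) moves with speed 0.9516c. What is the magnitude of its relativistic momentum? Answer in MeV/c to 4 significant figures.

p ≈ 5809 MeV/c

γ = 1/√(1 − 0.9516²) = 3.25373
p = γβm₀c = 3.25373 × 0.9516 × 1876 MeV/c = 5809 MeV/c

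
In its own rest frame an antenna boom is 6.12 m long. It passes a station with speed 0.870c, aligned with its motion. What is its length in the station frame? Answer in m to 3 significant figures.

γ = 1/√(1 − 0.870²) = 2.0282
Length contraction: L = L₀/γ = 6.12/2.0282 = 3.02 m

L ≈ 3.02 m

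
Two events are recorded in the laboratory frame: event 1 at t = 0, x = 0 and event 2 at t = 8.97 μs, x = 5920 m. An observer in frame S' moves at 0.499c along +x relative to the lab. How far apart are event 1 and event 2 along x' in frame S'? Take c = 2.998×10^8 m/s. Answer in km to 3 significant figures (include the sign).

γ = 1/√(1 − 0.499²) = 1.1539
Δx' = γ(Δx − vΔt) = 1.1539 × (5920 m − 0.499×(2.998×10^8 m/s)×8.97×10^-6 s)
= 1.1539 × (4578.1 m) = 5.28 km

Δx' ≈ 5.28 km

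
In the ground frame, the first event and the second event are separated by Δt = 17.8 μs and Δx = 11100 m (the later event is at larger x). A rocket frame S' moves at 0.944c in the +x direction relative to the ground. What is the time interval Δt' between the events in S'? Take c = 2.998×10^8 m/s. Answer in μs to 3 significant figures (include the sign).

γ = 1/√(1 − 0.944²) = 3.0308
Δt' = γ(Δt − vΔx/c²) = 3.0308 × (17.8 μs − 0.944×11100 m / (2.998×10^8 m/s))
= 3.0308 × (-17.151 μs) = -52.0 μs

Δt' ≈ -52.0 μs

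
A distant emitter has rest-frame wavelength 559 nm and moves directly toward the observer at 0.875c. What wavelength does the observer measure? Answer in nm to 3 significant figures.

λ_obs ≈ 144 nm

Relativistic Doppler: λ_obs = λ_src √((1−β)/(1+β))
= 559 × √(0.12500/1.8750) = 559 × 0.25820 = 144 nm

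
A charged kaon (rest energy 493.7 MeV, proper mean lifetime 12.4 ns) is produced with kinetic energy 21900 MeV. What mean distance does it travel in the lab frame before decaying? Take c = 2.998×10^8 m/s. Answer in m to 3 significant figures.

γ = 1 + K/(m₀c²) = 1 + 21900/493.7 = 45.359
β = √(1 − 1/γ²) = 0.99976
Dilated lifetime: γτ₀ = 45.359 × 12.4 ns = 562.45 ns
d = βc·γτ₀ = 0.99976 × (2.998×10^8 m/s) × 5.6245×10^-7 s = 169 m

d ≈ 169 m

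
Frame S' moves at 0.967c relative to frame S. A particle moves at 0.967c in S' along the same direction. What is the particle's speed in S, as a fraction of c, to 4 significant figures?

Relativistic velocity addition: u = (u' + v)/(1 + u'v/c²)
= (0.967 + 0.967)/(1 + 0.967×0.967) = 1.934/1.93509 = 0.9994

u ≈ 0.9994c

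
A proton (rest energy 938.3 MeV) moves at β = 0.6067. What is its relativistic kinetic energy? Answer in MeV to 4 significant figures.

K ≈ 242.1 MeV

γ = 1/√(1 − 0.6067²) = 1.25797
K = (γ − 1)m₀c² = (1.25797 − 1) × 938.3 MeV = 0.257971 × 938.3 MeV = 242.1 MeV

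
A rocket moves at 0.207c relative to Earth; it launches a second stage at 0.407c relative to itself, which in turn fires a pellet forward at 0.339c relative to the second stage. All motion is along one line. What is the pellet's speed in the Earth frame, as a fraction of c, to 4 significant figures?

Compose boost 2: (0.407 + 0.207)/(1 + 0.407×0.207) = 0.6140/1.08425 = 0.566291
Compose boost 3: (0.339 + 0.566291)/(1 + 0.339×0.566291) = 0.905291/1.19197 = 0.7595

u ≈ 0.7595c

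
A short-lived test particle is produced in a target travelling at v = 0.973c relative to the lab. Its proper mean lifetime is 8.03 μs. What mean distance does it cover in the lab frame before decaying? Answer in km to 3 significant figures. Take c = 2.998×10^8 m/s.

γ = 1/√(1 − 0.973²) = 4.3327
Dilated lifetime: Δt = γτ₀ = 4.3327 × 8.03 μs = 34.791 μs
d = vΔt = 0.973c × 34.791 μs = 2.9171×10^8 m/s × 3.4791×10^-5 s = 10.1 km

d ≈ 10.1 km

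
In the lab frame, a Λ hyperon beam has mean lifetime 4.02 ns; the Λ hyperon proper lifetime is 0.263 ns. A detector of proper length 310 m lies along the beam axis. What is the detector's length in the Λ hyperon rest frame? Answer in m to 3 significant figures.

L ≈ 20.3 m

Time dilation ⇒ γ = Δt/τ₀ = 4.02/0.263 = 15.285
Length contraction: L = L₀/γ = 310/15.285 = 20.3 m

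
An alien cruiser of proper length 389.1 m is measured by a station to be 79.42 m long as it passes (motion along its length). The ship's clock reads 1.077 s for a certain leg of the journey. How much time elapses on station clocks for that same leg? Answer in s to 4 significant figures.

Length contraction ⇒ γ = L₀/L = 389.1/79.42 = 4.89927
Time dilation: Δt = γτ₀ = 4.89927 × 1.077 s = 5.277 s

Δt ≈ 5.277 s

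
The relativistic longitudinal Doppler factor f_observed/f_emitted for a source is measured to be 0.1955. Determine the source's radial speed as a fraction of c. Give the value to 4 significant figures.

β ≈ 0.9264

f_obs/f_src = √((1−β)/(1+β)) = 0.1955  ⇒  (1−β)/(1+β) = 0.0382203
β = |1 − D²|/(1 + D²) = |1 − 0.0382203|/(1 + 0.0382203) = 0.9264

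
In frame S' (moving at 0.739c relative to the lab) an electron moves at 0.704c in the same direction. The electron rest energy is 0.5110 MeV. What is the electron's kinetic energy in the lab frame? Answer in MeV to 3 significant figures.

K ≈ 1.11 MeV

u_lab = (0.704 + 0.739)/(1 + 0.704×0.739) = 0.949182
γ = 1/√(1 − 0.949182²) = 3.1774
K = (γ − 1)m₀c² = (3.1774 − 1) × 0.5110 = 2.1774 × 0.5110 = 1.11 MeV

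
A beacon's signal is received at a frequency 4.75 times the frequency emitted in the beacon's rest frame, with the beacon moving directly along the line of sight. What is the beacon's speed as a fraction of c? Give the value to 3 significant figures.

f_obs/f_src = √((1+β)/(1−β)) = 4.75  ⇒  (1+β)/(1−β) = 22.562
β = |1 − D²|/(1 + D²) = |1 − 22.562|/(1 + 22.562) = 0.915

β ≈ 0.915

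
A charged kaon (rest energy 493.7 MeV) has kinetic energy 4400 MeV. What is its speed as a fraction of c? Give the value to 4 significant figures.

γ = 1 + K/(m₀c²) = 1 + 4400/493.7 = 9.91229
β = √(1 − 1/γ²) = 0.9949

β ≈ 0.9949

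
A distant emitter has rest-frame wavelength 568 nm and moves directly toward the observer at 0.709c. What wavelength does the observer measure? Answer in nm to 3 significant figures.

Relativistic Doppler: λ_obs = λ_src √((1−β)/(1+β))
= 568 × √(0.29100/1.7090) = 568 × 0.41264 = 234 nm

λ_obs ≈ 234 nm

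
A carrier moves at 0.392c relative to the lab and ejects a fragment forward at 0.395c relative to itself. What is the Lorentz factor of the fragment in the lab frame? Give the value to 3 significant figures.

u_lab = (0.395 + 0.392)/(1 + 0.395×0.392) = 0.7870/1.15484 = 0.681480
γ = 1/√(1 − 0.681480²) = 1.37

γ ≈ 1.37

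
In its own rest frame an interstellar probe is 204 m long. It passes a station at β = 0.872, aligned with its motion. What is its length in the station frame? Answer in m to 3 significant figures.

γ = 1/√(1 − 0.872²) = 2.0429
Length contraction: L = L₀/γ = 204/2.0429 = 99.9 m

L ≈ 99.9 m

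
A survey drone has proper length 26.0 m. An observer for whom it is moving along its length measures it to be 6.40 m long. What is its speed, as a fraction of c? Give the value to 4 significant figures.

γ = L₀/L = 26.0/6.40 = 4.06250
β = √(1 − 1/γ²) = 0.9692

β ≈ 0.9692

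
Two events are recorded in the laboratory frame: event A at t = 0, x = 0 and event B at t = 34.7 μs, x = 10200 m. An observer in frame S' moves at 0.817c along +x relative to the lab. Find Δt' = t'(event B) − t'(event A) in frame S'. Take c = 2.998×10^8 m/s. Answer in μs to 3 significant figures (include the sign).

Δt' ≈ 12.0 μs

γ = 1/√(1 − 0.817²) = 1.7342
Δt' = γ(Δt − vΔx/c²) = 1.7342 × (34.7 μs − 0.817×10200 m / (2.998×10^8 m/s))
= 1.7342 × (6.9035 μs) = 12.0 μs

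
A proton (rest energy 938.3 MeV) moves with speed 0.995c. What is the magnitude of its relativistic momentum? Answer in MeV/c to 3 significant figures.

p ≈ 9350 MeV/c

γ = 1/√(1 − 0.995²) = 10.013
p = γβm₀c = 10.013 × 0.995 × 938.3 MeV/c = 9350 MeV/c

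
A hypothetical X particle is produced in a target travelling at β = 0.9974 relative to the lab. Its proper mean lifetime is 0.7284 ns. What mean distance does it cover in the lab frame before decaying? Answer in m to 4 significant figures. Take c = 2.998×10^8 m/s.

γ = 1/√(1 − 0.9974²) = 13.8765
Dilated lifetime: Δt = γτ₀ = 13.8765 × 0.7284 ns = 10.1077 ns
d = vΔt = 0.9974c × 10.1077 ns = 2.99021×10^8 m/s × 1.01077×10^-8 s = 3.022 m

d ≈ 3.022 m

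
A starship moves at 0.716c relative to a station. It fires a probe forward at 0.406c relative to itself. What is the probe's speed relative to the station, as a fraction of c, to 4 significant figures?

u ≈ 0.8693c

Relativistic velocity addition: u = (u' + v)/(1 + u'v/c²)
= (0.406 + 0.716)/(1 + 0.406×0.716) = 1.122/1.29070 = 0.8693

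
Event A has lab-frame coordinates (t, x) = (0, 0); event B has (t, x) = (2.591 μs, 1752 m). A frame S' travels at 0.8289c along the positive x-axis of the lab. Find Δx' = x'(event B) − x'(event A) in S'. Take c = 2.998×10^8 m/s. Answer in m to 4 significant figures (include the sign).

γ = 1/√(1 − 0.8289²) = 1.78764
Δx' = γ(Δx − vΔt) = 1.78764 × (1752 m − 0.8289×(2.998×10^8 m/s)×2.591×10^-6 s)
= 1.78764 × (1108.13 m) = 1981 m

Δx' ≈ 1981 m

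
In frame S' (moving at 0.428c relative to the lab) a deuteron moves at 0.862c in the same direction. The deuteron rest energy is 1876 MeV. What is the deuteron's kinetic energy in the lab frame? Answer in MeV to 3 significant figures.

K ≈ 3730 MeV

u_lab = (0.862 + 0.428)/(1 + 0.862×0.428) = 0.942338
γ = 1/√(1 − 0.942338²) = 2.9881
K = (γ − 1)m₀c² = (2.9881 − 1) × 1876 = 1.9881 × 1876 = 3730 MeV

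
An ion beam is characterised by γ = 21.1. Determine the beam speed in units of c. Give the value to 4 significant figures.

β ≈ 0.9989

β = √(1 − 1/γ²) = √(1 − 1/21.1²) = √(0.997754) = 0.9989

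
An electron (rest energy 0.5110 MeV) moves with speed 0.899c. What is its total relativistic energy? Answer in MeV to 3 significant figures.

E ≈ 1.17 MeV

γ = 1/√(1 − 0.899²) = 2.2834
E = γm₀c² = 2.2834 × 0.5110 MeV = 1.17 MeV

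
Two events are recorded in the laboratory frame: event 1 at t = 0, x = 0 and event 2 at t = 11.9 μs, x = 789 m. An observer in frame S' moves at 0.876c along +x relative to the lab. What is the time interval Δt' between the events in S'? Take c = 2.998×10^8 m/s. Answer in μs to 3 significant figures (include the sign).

Δt' ≈ 19.9 μs

γ = 1/√(1 − 0.876²) = 2.0734
Δt' = γ(Δt − vΔx/c²) = 2.0734 × (11.9 μs − 0.876×789 m / (2.998×10^8 m/s))
= 2.0734 × (9.5946 μs) = 19.9 μs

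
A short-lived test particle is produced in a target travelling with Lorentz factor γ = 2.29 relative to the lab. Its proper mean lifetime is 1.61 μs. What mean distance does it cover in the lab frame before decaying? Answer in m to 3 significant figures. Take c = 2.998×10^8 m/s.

d ≈ 994 m

β = √(1 − 1/γ²) = √(1 − 1/2.29²) = 0.89962
Dilated lifetime: Δt = γτ₀ = 2.29 × 1.61 μs = 3.6869 μs
d = vΔt = 0.89962c × 3.6869 μs = 2.6970×10^8 m/s × 3.6869×10^-6 s = 994 m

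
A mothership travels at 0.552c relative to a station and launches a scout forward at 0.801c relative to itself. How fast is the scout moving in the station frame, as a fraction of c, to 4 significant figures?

u ≈ 0.9382c

Compose boost 2: (0.801 + 0.552)/(1 + 0.801×0.552) = 1.353/1.44215 = 0.9382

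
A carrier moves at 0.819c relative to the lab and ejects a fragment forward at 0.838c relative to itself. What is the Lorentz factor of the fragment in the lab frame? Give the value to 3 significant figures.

γ ≈ 5.39

u_lab = (0.838 + 0.819)/(1 + 0.838×0.819) = 1.657/1.68632 = 0.982612
γ = 1/√(1 − 0.982612²) = 5.39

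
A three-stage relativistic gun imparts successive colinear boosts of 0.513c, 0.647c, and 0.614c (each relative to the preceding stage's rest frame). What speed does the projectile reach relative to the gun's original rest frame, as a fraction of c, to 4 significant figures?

u ≈ 0.9675c

Compose boost 2: (0.647 + 0.513)/(1 + 0.647×0.513) = 1.160/1.33191 = 0.870929
Compose boost 3: (0.614 + 0.870929)/(1 + 0.614×0.870929) = 1.48493/1.53475 = 0.9675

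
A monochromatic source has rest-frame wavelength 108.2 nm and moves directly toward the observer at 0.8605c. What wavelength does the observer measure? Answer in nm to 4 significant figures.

λ_obs ≈ 29.63 nm

Relativistic Doppler: λ_obs = λ_src √((1−β)/(1+β))
= 108.2 × √(0.139500/1.86050) = 108.2 × 0.273824 = 29.63 nm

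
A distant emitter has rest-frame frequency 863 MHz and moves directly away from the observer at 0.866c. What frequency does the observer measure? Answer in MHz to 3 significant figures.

Relativistic Doppler: f_obs = f_src √((1−β)/(1+β))
= 863 × √(0.13400/1.8660) = 863 × 0.26798 = 231 MHz

f_obs ≈ 231 MHz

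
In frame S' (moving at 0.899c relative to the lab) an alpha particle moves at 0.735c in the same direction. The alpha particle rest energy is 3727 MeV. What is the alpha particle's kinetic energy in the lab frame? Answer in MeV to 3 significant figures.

K ≈ 17100 MeV

u_lab = (0.735 + 0.899)/(1 + 0.735×0.899) = 0.983884
γ = 1/√(1 − 0.983884²) = 5.5926
K = (γ − 1)m₀c² = (5.5926 − 1) × 3727 = 4.5926 × 3727 = 17100 MeV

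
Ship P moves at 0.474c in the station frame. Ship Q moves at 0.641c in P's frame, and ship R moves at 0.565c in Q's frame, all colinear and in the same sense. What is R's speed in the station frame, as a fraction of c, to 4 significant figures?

Compose boost 2: (0.641 + 0.474)/(1 + 0.641×0.474) = 1.115/1.30383 = 0.855170
Compose boost 3: (0.565 + 0.855170)/(1 + 0.565×0.855170) = 1.42017/1.48317 = 0.9575

u ≈ 0.9575c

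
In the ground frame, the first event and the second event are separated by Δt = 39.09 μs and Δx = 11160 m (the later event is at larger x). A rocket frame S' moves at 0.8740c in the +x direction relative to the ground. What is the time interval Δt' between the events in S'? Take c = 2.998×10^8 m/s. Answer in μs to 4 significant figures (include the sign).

Δt' ≈ 13.49 μs

γ = 1/√(1 − 0.8740²) = 2.05793
Δt' = γ(Δt − vΔx/c²) = 2.05793 × (39.09 μs − 0.8740×11160 m / (2.998×10^8 m/s))
= 2.05793 × (6.55551 μs) = 13.49 μs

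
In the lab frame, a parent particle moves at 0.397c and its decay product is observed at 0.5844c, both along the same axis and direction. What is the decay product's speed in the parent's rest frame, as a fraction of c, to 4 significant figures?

u' ≈ 0.2440c

Inverse velocity addition: u' = (u − v)/(1 − uv/c²)
= (0.5844 − 0.397)/(1 − 0.5844×0.397) = 0.1874/0.767993 = 0.2440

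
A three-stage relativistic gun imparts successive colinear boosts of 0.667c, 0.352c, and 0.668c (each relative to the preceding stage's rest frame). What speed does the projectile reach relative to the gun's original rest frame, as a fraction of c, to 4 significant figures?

Compose boost 2: (0.352 + 0.667)/(1 + 0.352×0.667) = 1.019/1.23478 = 0.825246
Compose boost 3: (0.668 + 0.825246)/(1 + 0.668×0.825246) = 1.49325/1.55126 = 0.9626

u ≈ 0.9626c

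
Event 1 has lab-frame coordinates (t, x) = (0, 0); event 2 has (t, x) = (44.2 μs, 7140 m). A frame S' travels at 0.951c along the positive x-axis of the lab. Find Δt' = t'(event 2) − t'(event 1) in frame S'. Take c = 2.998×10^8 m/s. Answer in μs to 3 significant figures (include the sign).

γ = 1/√(1 − 0.951²) = 3.2342
Δt' = γ(Δt − vΔx/c²) = 3.2342 × (44.2 μs − 0.951×7140 m / (2.998×10^8 m/s))
= 3.2342 × (21.551 μs) = 69.7 μs

Δt' ≈ 69.7 μs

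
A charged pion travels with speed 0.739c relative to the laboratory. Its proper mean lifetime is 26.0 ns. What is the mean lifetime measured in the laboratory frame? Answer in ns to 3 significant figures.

γ = 1/√(1 − 0.739²) = 1.4843
Time dilation: Δt = γτ₀ = 1.4843 × 26.0 ns = 38.6 ns

Δt ≈ 38.6 ns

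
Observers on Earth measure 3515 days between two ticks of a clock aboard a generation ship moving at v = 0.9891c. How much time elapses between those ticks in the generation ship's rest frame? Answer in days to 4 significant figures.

τ₀ ≈ 517.6 days

γ = 1/√(1 − 0.9891²) = 6.79139
Proper time: τ₀ = Δt/γ = 3515/6.79139 = 517.6 days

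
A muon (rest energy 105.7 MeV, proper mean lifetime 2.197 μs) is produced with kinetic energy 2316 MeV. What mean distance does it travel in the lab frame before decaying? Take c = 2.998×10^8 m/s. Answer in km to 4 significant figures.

d ≈ 15.08 km

γ = 1 + K/(m₀c²) = 1 + 2316/105.7 = 22.9111
β = √(1 − 1/γ²) = 0.999047
Dilated lifetime: γτ₀ = 22.9111 × 2.197 μs = 50.3356 μs
d = βc·γτ₀ = 0.999047 × (2.998×10^8 m/s) × 5.03356×10^-5 s = 15.08 km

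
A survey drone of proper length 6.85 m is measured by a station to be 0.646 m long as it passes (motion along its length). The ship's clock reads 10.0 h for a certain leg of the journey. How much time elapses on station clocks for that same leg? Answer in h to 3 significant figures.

Δt ≈ 106 h

Length contraction ⇒ γ = L₀/L = 6.85/0.646 = 10.604
Time dilation: Δt = γτ₀ = 10.604 × 10.0 h = 106 h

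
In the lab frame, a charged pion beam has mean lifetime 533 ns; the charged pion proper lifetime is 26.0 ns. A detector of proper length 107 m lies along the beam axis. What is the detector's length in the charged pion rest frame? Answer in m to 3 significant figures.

Time dilation ⇒ γ = Δt/τ₀ = 533/26.0 = 20.500
Length contraction: L = L₀/γ = 107/20.500 = 5.22 m

L ≈ 5.22 m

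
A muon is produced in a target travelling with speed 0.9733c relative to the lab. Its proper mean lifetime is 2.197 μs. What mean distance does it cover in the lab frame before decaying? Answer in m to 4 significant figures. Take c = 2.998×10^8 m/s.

d ≈ 2793 m

γ = 1/√(1 − 0.9733²) = 4.35660
Dilated lifetime: Δt = γτ₀ = 4.35660 × 2.197 μs = 9.57145 μs
d = vΔt = 0.9733c × 9.57145 μs = 2.91795×10^8 m/s × 9.57145×10^-6 s = 2793 m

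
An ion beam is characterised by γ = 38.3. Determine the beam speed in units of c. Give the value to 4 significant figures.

β = √(1 − 1/γ²) = √(1 − 1/38.3²) = √(0.999318) = 0.9997

β ≈ 0.9997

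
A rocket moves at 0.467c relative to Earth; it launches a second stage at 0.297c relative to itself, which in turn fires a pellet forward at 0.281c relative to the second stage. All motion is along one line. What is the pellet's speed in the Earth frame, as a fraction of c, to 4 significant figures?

Compose boost 2: (0.297 + 0.467)/(1 + 0.297×0.467) = 0.7640/1.13870 = 0.670941
Compose boost 3: (0.281 + 0.670941)/(1 + 0.281×0.670941) = 0.951941/1.18853 = 0.8009

u ≈ 0.8009c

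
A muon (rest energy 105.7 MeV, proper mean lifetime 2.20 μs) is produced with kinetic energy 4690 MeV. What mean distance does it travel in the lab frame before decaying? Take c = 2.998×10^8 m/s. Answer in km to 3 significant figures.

d ≈ 29.9 km

γ = 1 + K/(m₀c²) = 1 + 4690/105.7 = 45.371
β = √(1 − 1/γ²) = 0.99976
Dilated lifetime: γτ₀ = 45.371 × 2.20 μs = 99.816 μs
d = βc·γτ₀ = 0.99976 × (2.998×10^8 m/s) × 9.9816×10^-5 s = 29.9 km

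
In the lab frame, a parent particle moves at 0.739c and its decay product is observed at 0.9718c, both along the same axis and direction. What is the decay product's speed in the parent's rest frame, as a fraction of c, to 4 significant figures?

Inverse velocity addition: u' = (u − v)/(1 − uv/c²)
= (0.9718 − 0.739)/(1 − 0.9718×0.739) = 0.2328/0.281840 = 0.8260

u' ≈ 0.8260c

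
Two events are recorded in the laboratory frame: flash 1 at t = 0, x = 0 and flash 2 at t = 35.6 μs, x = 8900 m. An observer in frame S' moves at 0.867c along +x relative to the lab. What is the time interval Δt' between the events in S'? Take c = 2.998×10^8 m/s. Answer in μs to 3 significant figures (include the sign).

Δt' ≈ 19.8 μs

γ = 1/√(1 − 0.867²) = 2.0068
Δt' = γ(Δt − vΔx/c²) = 2.0068 × (35.6 μs − 0.867×8900 m / (2.998×10^8 m/s))
= 2.0068 × (9.8618 μs) = 19.8 μs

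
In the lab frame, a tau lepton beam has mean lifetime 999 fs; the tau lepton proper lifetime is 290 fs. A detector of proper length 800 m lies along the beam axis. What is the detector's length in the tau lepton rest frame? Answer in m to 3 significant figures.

L ≈ 232 m

Time dilation ⇒ γ = Δt/τ₀ = 999/290 = 3.4448
Length contraction: L = L₀/γ = 800/3.4448 = 232 m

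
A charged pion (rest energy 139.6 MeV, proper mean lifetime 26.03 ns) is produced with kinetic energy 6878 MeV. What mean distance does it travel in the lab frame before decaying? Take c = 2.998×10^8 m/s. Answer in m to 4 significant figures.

γ = 1 + K/(m₀c²) = 1 + 6878/139.6 = 50.2693
β = √(1 − 1/γ²) = 0.999802
Dilated lifetime: γτ₀ = 50.2693 × 26.03 ns = 1308.51 ns
d = βc·γτ₀ = 0.999802 × (2.998×10^8 m/s) × 1.30851×10^-6 s = 392.2 m

d ≈ 392.2 m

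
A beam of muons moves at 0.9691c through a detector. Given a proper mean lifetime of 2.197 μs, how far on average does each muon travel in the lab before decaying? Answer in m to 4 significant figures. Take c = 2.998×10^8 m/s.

d ≈ 2588 m

γ = 1/√(1 − 0.9691²) = 4.05403
Dilated lifetime: Δt = γτ₀ = 4.05403 × 2.197 μs = 8.90670 μs
d = vΔt = 0.9691c × 8.90670 μs = 2.90536×10^8 m/s × 8.90670×10^-6 s = 2588 m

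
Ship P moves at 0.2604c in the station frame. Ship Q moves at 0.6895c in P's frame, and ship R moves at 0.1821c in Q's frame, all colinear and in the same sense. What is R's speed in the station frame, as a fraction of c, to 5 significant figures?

u ≈ 0.86113c

Compose boost 2: (0.6895 + 0.2604)/(1 + 0.6895×0.2604) = 0.94990/1.179546 = 0.8053100
Compose boost 3: (0.1821 + 0.8053100)/(1 + 0.1821×0.8053100) = 0.9874100/1.146647 = 0.86113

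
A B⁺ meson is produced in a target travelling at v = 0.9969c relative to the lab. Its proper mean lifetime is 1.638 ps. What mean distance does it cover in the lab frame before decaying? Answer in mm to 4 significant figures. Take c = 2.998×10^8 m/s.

γ = 1/√(1 − 0.9969²) = 12.7099
Dilated lifetime: Δt = γτ₀ = 12.7099 × 1.638 ps = 20.8188 ps
d = vΔt = 0.9969c × 20.8188 ps = 2.98871×10^8 m/s × 2.08188×10^-11 s = 6.222 mm

d ≈ 6.222 mm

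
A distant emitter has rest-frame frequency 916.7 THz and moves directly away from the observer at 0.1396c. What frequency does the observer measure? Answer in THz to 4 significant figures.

f_obs ≈ 796.5 THz

Relativistic Doppler: f_obs = f_src √((1−β)/(1+β))
= 916.7 × √(0.860400/1.13960) = 916.7 × 0.868908 = 796.5 THz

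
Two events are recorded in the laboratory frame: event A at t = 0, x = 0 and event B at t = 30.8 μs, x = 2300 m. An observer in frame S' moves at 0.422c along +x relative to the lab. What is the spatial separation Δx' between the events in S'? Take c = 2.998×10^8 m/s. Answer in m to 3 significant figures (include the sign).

Δx' ≈ -1760 m

γ = 1/√(1 − 0.422²) = 1.1030
Δx' = γ(Δx − vΔt) = 1.1030 × (2300 m − 0.422×(2.998×10^8 m/s)×30.8×10^-6 s)
= 1.1030 × (-1596.7 m) = -1760 m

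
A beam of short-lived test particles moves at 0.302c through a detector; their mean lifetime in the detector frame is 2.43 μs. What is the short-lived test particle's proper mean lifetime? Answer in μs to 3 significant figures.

τ₀ ≈ 2.32 μs

γ = 1/√(1 − 0.302²) = 1.0490
Proper time: τ₀ = Δt/γ = 2.43/1.0490 = 2.32 μs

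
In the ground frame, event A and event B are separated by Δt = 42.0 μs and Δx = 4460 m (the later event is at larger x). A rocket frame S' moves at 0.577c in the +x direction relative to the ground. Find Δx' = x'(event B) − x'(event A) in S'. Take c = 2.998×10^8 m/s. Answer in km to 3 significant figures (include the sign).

Δx' ≈ -3.43 km

γ = 1/√(1 − 0.577²) = 1.2244
Δx' = γ(Δx − vΔt) = 1.2244 × (4460 m − 0.577×(2.998×10^8 m/s)×42.0×10^-6 s)
= 1.2244 × (-2805.4 m) = -3.43 km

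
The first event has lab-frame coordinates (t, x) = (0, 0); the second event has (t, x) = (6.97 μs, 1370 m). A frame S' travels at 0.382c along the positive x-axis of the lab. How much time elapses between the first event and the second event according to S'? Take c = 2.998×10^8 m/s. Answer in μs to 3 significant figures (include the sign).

Δt' ≈ 5.65 μs

γ = 1/√(1 − 0.382²) = 1.0821
Δt' = γ(Δt − vΔx/c²) = 1.0821 × (6.97 μs − 0.382×1370 m / (2.998×10^8 m/s))
= 1.0821 × (5.2244 μs) = 5.65 μs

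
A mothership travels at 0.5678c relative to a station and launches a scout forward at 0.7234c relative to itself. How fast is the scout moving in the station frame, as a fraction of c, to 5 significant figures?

Compose boost 2: (0.7234 + 0.5678)/(1 + 0.7234×0.5678) = 1.2912/1.410747 = 0.91526

u ≈ 0.91526c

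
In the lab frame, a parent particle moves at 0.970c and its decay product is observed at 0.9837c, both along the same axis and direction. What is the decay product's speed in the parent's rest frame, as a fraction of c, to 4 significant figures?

Inverse velocity addition: u' = (u − v)/(1 − uv/c²)
= (0.9837 − 0.970)/(1 − 0.9837×0.970) = 0.01370/0.0458110 = 0.2991

u' ≈ 0.2991c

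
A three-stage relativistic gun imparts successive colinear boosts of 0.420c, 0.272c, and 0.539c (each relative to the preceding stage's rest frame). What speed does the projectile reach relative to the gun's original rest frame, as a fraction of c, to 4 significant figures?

Compose boost 2: (0.272 + 0.420)/(1 + 0.272×0.420) = 0.6920/1.11424 = 0.621051
Compose boost 3: (0.539 + 0.621051)/(1 + 0.539×0.621051) = 1.16005/1.33475 = 0.8691

u ≈ 0.8691c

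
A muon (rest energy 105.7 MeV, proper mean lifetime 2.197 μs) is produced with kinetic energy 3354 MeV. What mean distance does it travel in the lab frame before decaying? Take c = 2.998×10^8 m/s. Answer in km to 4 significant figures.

d ≈ 21.55 km

γ = 1 + K/(m₀c²) = 1 + 3354/105.7 = 32.7313
β = √(1 − 1/γ²) = 0.999533
Dilated lifetime: γτ₀ = 32.7313 × 2.197 μs = 71.9107 μs
d = βc·γτ₀ = 0.999533 × (2.998×10^8 m/s) × 7.19107×10^-5 s = 21.55 km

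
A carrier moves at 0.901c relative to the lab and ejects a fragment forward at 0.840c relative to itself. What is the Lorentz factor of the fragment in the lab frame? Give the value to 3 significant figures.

u_lab = (0.840 + 0.901)/(1 + 0.840×0.901) = 1.741/1.75684 = 0.990984
γ = 1/√(1 − 0.990984²) = 7.46

γ ≈ 7.46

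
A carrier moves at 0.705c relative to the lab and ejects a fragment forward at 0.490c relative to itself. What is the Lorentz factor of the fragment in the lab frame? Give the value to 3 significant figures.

u_lab = (0.490 + 0.705)/(1 + 0.490×0.705) = 1.195/1.34545 = 0.888179
γ = 1/√(1 − 0.888179²) = 2.18

γ ≈ 2.18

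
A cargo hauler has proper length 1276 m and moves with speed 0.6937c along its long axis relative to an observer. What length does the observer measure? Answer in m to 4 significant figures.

γ = 1/√(1 − 0.6937²) = 1.38838
Length contraction: L = L₀/γ = 1276/1.38838 = 919.1 m

L ≈ 919.1 m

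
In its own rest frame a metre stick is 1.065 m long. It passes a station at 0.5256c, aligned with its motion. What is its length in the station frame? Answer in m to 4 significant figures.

L ≈ 0.9060 m

γ = 1/√(1 − 0.5256²) = 1.17546
Length contraction: L = L₀/γ = 1.065/1.17546 = 0.9060 m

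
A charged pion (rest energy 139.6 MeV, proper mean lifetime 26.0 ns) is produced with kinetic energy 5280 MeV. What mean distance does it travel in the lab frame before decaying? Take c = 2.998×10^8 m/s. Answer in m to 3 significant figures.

d ≈ 303 m

γ = 1 + K/(m₀c²) = 1 + 5280/139.6 = 38.822
β = √(1 − 1/γ²) = 0.99967
Dilated lifetime: γτ₀ = 38.822 × 26.0 ns = 1009.4 ns
d = βc·γτ₀ = 0.99967 × (2.998×10^8 m/s) × 1.0094×10^-6 s = 303 m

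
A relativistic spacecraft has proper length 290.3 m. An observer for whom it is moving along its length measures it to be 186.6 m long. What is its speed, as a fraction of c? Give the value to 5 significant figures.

β ≈ 0.76605

γ = L₀/L = 290.3/186.6 = 1.555734
β = √(1 − 1/γ²) = 0.76605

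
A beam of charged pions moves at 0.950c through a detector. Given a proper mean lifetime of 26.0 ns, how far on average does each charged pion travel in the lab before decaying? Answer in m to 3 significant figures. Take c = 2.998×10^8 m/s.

γ = 1/√(1 − 0.950²) = 3.2026
Dilated lifetime: Δt = γτ₀ = 3.2026 × 26.0 ns = 83.267 ns
d = vΔt = 0.950c × 83.267 ns = 2.8481×10^8 m/s × 8.3267×10^-8 s = 23.7 m

d ≈ 23.7 m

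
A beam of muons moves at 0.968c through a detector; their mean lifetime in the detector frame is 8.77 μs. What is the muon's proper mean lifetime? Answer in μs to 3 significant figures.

τ₀ ≈ 2.20 μs

γ = 1/√(1 − 0.968²) = 3.9849
Proper time: τ₀ = Δt/γ = 8.77/3.9849 = 2.20 μs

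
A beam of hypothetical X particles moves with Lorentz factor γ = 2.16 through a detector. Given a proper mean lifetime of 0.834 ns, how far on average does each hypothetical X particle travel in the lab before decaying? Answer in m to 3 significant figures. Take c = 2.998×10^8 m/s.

d ≈ 0.479 m

β = √(1 − 1/γ²) = √(1 − 1/2.16²) = 0.88638
Dilated lifetime: Δt = γτ₀ = 2.16 × 0.834 ns = 1.8014 ns
d = vΔt = 0.88638c × 1.8014 ns = 2.6574×10^8 m/s × 1.8014×10^-9 s = 0.479 m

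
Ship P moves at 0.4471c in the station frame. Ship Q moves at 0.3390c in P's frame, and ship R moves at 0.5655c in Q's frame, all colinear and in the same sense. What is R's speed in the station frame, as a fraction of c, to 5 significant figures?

Compose boost 2: (0.3390 + 0.4471)/(1 + 0.3390×0.4471) = 0.78610/1.151567 = 0.6826351
Compose boost 3: (0.5655 + 0.6826351)/(1 + 0.5655×0.6826351) = 1.248135/1.386030 = 0.90051

u ≈ 0.90051c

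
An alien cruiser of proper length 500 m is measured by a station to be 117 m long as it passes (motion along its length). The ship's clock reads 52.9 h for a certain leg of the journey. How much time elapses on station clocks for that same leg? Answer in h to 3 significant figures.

Length contraction ⇒ γ = L₀/L = 500/117 = 4.2735
Time dilation: Δt = γτ₀ = 4.2735 × 52.9 h = 226 h

Δt ≈ 226 h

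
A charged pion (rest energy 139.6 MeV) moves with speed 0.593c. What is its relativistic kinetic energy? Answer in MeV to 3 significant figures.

K ≈ 33.8 MeV

γ = 1/√(1 − 0.593²) = 1.2419
K = (γ − 1)m₀c² = (1.2419 − 1) × 139.6 MeV = 0.24192 × 139.6 MeV = 33.8 MeV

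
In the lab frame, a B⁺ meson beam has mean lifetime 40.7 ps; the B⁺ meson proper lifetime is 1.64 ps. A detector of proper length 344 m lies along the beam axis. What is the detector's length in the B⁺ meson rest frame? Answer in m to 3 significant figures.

L ≈ 13.9 m

Time dilation ⇒ γ = Δt/τ₀ = 40.7/1.64 = 24.817
Length contraction: L = L₀/γ = 344/24.817 = 13.9 m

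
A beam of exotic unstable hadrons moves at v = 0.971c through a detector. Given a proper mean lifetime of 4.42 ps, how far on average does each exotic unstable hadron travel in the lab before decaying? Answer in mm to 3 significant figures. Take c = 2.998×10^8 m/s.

d ≈ 5.38 mm

γ = 1/√(1 − 0.971²) = 4.1827
Dilated lifetime: Δt = γτ₀ = 4.1827 × 4.42 ps = 18.488 ps
d = vΔt = 0.971c × 18.488 ps = 2.9111×10^8 m/s × 1.8488×10^-11 s = 5.38 mm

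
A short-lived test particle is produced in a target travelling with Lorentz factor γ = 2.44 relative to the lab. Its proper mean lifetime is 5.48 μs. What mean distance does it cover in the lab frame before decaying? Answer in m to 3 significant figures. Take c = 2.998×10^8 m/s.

β = √(1 − 1/γ²) = √(1 − 1/2.44²) = 0.91216
Dilated lifetime: Δt = γτ₀ = 2.44 × 5.48 μs = 13.371 μs
d = vΔt = 0.91216c × 13.371 μs = 2.7347×10^8 m/s × 1.3371×10^-5 s = 3660 m

d ≈ 3660 m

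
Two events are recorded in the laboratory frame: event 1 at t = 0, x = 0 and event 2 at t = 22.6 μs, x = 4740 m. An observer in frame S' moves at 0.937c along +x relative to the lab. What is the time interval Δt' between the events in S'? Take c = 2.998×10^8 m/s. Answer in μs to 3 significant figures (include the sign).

γ = 1/√(1 − 0.937²) = 2.8626
Δt' = γ(Δt − vΔx/c²) = 2.8626 × (22.6 μs − 0.937×4740 m / (2.998×10^8 m/s))
= 2.8626 × (7.7855 μs) = 22.3 μs

Δt' ≈ 22.3 μs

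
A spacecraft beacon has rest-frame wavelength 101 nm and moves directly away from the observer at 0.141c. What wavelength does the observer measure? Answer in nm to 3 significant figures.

Relativistic Doppler: λ_obs = λ_src √((1+β)/(1−β))
= 101 × √(1.1410/0.85900) = 101 × 1.1525 = 116 nm

λ_obs ≈ 116 nm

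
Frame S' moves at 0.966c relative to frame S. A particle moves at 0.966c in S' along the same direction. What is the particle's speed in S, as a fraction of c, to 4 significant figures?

u ≈ 0.9994c

Relativistic velocity addition: u = (u' + v)/(1 + u'v/c²)
= (0.966 + 0.966)/(1 + 0.966×0.966) = 1.932/1.93316 = 0.9994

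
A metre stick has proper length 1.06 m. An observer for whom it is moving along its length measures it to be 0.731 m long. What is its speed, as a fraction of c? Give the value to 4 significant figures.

β ≈ 0.7242

γ = L₀/L = 1.06/0.731 = 1.45007
β = √(1 − 1/γ²) = 0.7242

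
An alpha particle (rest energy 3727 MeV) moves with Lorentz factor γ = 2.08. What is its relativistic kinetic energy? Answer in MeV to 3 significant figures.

K ≈ 4030 MeV

γ = 2.08 (given)
K = (γ − 1)m₀c² = (2.08 − 1) × 3727 MeV = 1.0800 × 3727 MeV = 4030 MeV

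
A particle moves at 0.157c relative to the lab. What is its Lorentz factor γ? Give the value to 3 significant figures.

γ = 1/√(1 − β²) = 1/√(1 − 0.157²) = 1/√(0.97535) = 1.01

γ ≈ 1.01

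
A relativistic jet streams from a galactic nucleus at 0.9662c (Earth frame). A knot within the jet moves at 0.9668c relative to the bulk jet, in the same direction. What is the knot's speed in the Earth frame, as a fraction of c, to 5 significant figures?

Relativistic velocity addition: u = (u' + v)/(1 + u'v/c²)
= (0.9668 + 0.9662)/(1 + 0.9668×0.9662) = 1.9330/1.934122 = 0.99942

u ≈ 0.99942c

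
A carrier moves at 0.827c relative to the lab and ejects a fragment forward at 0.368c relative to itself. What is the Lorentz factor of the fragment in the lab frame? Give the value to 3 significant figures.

γ ≈ 2.50

u_lab = (0.368 + 0.827)/(1 + 0.368×0.827) = 1.195/1.30434 = 0.916175
γ = 1/√(1 − 0.916175²) = 2.50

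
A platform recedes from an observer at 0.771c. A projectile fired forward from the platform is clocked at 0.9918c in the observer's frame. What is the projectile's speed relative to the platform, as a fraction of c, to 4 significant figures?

Inverse velocity addition: u' = (u − v)/(1 − uv/c²)
= (0.9918 − 0.771)/(1 − 0.9918×0.771) = 0.2208/0.235322 = 0.9383

u' ≈ 0.9383c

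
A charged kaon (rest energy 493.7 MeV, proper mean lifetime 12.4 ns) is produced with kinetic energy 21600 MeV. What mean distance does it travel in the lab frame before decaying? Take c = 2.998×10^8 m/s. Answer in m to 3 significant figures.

d ≈ 166 m

γ = 1 + K/(m₀c²) = 1 + 21600/493.7 = 44.751
β = √(1 − 1/γ²) = 0.99975
Dilated lifetime: γτ₀ = 44.751 × 12.4 ns = 554.92 ns
d = βc·γτ₀ = 0.99975 × (2.998×10^8 m/s) × 5.5492×10^-7 s = 166 m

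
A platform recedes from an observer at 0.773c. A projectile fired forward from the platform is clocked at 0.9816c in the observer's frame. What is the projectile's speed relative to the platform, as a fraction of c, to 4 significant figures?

u' ≈ 0.8648c

Inverse velocity addition: u' = (u − v)/(1 − uv/c²)
= (0.9816 − 0.773)/(1 − 0.9816×0.773) = 0.2086/0.241223 = 0.8648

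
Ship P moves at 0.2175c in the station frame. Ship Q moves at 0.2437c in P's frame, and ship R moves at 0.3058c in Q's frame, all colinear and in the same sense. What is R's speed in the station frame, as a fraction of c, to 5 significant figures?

u ≈ 0.65593c

Compose boost 2: (0.2437 + 0.2175)/(1 + 0.2437×0.2175) = 0.46120/1.053005 = 0.4379847
Compose boost 3: (0.3058 + 0.4379847)/(1 + 0.3058×0.4379847) = 0.7437847/1.133936 = 0.65593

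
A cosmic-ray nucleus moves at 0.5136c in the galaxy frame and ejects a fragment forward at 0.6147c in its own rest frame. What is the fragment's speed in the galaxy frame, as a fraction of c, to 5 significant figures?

u ≈ 0.85756c

Compose boost 2: (0.6147 + 0.5136)/(1 + 0.6147×0.5136) = 1.1283/1.315710 = 0.85756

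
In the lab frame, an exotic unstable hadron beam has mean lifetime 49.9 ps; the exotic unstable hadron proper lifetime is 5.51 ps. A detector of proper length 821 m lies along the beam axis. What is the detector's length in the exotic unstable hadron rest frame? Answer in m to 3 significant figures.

L ≈ 90.7 m

Time dilation ⇒ γ = Δt/τ₀ = 49.9/5.51 = 9.0563
Length contraction: L = L₀/γ = 821/9.0563 = 90.7 m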